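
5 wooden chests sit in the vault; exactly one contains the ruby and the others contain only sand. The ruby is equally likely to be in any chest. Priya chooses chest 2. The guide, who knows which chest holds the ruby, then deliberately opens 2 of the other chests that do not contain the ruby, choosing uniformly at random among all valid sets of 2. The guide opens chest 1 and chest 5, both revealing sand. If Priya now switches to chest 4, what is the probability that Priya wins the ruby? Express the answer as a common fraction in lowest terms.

Apply Bayes' rule, conditioning on where the ruby actually is.
If it is in either of chests 1 and 5 (prior 1/5 each): that chest was opened and seen not to hold the prize — ruled out; weight (1/5)·0 = 0 each.
If it is in chest 2 (prior 1/5): the guide has 6 equally likely choices, so probability 1/6; weight (1/5)·(1/6) = 1/30.
If it is in either of chests 3 and 4 (prior 1/5 each): the guide has 3 equally likely choices, so probability 1/3; weight (1/5)·(1/3) = 1/15 each.
The weights sum to 1/6.
So P(the ruby in chest 4 | the guide opened chest 1 and chest 5) = (1/15) / (1/6) = 2/5.

2/5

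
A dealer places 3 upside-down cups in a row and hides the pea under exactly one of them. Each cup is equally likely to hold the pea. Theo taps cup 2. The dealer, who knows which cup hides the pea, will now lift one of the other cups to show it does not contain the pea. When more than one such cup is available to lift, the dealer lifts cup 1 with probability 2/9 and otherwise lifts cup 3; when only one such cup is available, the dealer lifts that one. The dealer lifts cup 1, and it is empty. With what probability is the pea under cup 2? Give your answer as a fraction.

2/11

Condition on the true location of the pea.
If it is under cup 1 (prior 1/3): the dealer opened cup 1, so this case is ruled out; weight (1/3)·0 = 0.
If it is under cup 2 (prior 1/3): cup 1 is available, opened with probability 2/9; weight (1/3)·(2/9) = 2/27.
If it is under cup 3 (prior 1/3): only cup 1 is available, probability 1; weight (1/3)·1 = 1/3.
The weights sum to 11/27.
So P(the pea under cup 2 | the dealer opened cup 1) = (2/27) / (11/27) = 2/11.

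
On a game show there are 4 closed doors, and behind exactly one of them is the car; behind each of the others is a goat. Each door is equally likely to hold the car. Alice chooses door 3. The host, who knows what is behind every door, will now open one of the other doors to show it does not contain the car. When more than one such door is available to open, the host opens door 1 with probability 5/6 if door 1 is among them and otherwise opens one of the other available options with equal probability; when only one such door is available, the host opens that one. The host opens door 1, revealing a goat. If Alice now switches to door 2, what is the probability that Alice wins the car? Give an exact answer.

1/3

Condition on the true location of the car.
If it is behind door 1 (prior 1/4): the host opened door 1, so this case is ruled out; weight (1/4)·0 = 0.
If it is behind any of doors 2, 3, and 4 (prior 1/4 each): door 1 is available, opened with probability 5/6; weight (1/4)·(5/6) = 5/24 each.
The weights sum to 5/8.
So P(the car behind door 2 | the host opened door 1) = (5/24) / (5/8) = 1/3.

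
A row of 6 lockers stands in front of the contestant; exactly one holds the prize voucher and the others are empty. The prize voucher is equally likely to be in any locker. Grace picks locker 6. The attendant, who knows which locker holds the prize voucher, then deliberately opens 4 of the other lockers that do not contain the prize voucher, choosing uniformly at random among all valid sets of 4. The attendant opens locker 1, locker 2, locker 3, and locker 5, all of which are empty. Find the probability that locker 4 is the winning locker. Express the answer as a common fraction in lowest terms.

5/6

Apply Bayes' rule, conditioning on where the prize voucher actually is.
If it is in any of lockers 1, 2, 3, and 5 (prior 1/6 each): that locker was opened and seen not to hold the prize — ruled out; weight (1/6)·0 = 0 each.
If it is in locker 4 (prior 1/6): the attendant has no choice, probability 1; weight (1/6)·1 = 1/6.
If it is in locker 6 (prior 1/6): the attendant has 5 equally likely choices, so probability 1/5; weight (1/6)·(1/5) = 1/30.
The weights sum to 1/5.
So P(the prize voucher in locker 4 | the attendant opened locker 1, locker 2, locker 3, and locker 5) = (1/6) / (1/5) = 5/6.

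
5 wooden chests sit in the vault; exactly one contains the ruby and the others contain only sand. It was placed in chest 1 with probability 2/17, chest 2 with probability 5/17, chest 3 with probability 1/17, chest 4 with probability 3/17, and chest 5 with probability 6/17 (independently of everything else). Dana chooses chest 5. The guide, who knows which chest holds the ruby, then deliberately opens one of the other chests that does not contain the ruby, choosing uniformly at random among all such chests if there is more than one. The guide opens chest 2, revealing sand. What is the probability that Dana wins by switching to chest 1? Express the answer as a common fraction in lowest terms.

Apply Bayes' rule, conditioning on where the ruby actually is.
If it is in chest 1 (prior 2/17): the guide has 3 equally likely choices, so probability 1/3; weight (2/17)·(1/3) = 2/51.
If it is in chest 2 (prior 5/17): the guide opened chest 2, so this case is ruled out; weight (5/17)·0 = 0.
If it is in chest 3 (prior 1/17): the guide has 3 equally likely choices, so probability 1/3; weight (1/17)·(1/3) = 1/51.
If it is in chest 4 (prior 3/17): the guide has 3 equally likely choices, so probability 1/3; weight (3/17)·(1/3) = 1/17.
If it is in chest 5 (prior 6/17): the guide has 4 equally likely choices, so probability 1/4; weight (6/17)·(1/4) = 3/34.
The weights sum to 7/34.
So P(the ruby in chest 1 | the guide opened chest 2) = (2/51) / (7/34) = 4/21.

4/21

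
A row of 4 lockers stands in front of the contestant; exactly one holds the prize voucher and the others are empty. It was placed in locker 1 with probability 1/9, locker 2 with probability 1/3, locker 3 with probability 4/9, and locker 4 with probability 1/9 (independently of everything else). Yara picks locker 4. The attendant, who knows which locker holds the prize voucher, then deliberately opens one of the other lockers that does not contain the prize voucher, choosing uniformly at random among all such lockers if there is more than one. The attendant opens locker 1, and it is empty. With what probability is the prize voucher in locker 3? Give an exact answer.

Apply Bayes' rule, conditioning on where the prize voucher actually is.
If it is in locker 1 (prior 1/9): the attendant opened locker 1, so this case is ruled out; weight (1/9)·0 = 0.
If it is in locker 2 (prior 1/3): the attendant has 2 equally likely choices, so probability 1/2; weight (1/3)·(1/2) = 1/6.
If it is in locker 3 (prior 4/9): the attendant has 2 equally likely choices, so probability 1/2; weight (4/9)·(1/2) = 2/9.
If it is in locker 4 (prior 1/9): the attendant has 3 equally likely choices, so probability 1/3; weight (1/9)·(1/3) = 1/27.
The weights sum to 23/54.
So P(the prize voucher in locker 3 | the attendant opened locker 1) = (2/9) / (23/54) = 12/23.

12/23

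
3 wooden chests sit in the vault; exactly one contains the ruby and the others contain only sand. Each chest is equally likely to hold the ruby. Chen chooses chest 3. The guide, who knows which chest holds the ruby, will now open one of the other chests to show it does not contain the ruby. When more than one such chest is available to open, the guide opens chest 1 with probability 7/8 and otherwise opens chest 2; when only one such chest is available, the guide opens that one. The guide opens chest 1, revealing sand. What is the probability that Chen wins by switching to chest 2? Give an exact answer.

8/15

Consider each possible location of the ruby in turn.
If it is in chest 1 (prior 1/3): the guide opened chest 1, so this case is ruled out; weight (1/3)·0 = 0.
If it is in chest 2 (prior 1/3): only chest 1 is available, probability 1; weight (1/3)·1 = 1/3.
If it is in chest 3 (prior 1/3): chest 1 is available, opened with probability 7/8; weight (1/3)·(7/8) = 7/24.
The weights sum to 5/8.
So P(the ruby in chest 2 | the guide opened chest 1) = (1/3) / (5/8) = 8/15.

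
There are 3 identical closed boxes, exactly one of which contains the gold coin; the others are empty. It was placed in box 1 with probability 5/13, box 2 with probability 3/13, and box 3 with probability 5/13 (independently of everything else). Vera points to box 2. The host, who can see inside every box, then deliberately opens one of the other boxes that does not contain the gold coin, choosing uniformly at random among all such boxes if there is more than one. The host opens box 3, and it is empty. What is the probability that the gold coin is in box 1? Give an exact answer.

Consider each possible location of the gold coin in turn.
If it is in box 1 (prior 5/13): the host has no choice, probability 1; weight (5/13)·1 = 5/13.
If it is in box 2 (prior 3/13): the host has 2 equally likely choices, so probability 1/2; weight (3/13)·(1/2) = 3/26.
If it is in box 3 (prior 5/13): the host opened box 3, so this case is ruled out; weight (5/13)·0 = 0.
The weights sum to 1/2.
So P(the gold coin in box 1 | the host opened box 3) = (5/13) / (1/2) = 10/13.

10/13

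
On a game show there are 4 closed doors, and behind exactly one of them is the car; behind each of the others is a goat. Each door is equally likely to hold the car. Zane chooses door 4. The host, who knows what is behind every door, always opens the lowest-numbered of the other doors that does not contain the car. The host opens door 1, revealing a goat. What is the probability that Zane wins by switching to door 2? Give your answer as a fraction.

Consider each possible location of the car in turn.
If it is behind door 1 (prior 1/4): the host opened door 1, so this case is ruled out; weight (1/4)·0 = 0.
If it is behind any of doors 2, 3, and 4 (prior 1/4 each): door 1 is the lowest-numbered option available, probability 1; weight (1/4)·1 = 1/4 each.
The weights sum to 3/4.
So P(the car behind door 2 | the host opened door 1) = (1/4) / (3/4) = 1/3.

1/3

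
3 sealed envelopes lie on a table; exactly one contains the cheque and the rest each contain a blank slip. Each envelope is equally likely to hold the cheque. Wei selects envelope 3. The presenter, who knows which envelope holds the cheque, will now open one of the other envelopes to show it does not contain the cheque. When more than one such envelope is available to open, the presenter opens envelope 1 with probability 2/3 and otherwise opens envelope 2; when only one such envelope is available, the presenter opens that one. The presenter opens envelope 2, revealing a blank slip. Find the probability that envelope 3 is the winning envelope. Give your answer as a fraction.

Apply Bayes' rule, conditioning on where the cheque actually is.
If it is in envelope 1 (prior 1/3): only envelope 2 is available, probability 1; weight (1/3)·1 = 1/3.
If it is in envelope 2 (prior 1/3): the presenter opened envelope 2, so this case is ruled out; weight (1/3)·0 = 0.
If it is in envelope 3 (prior 1/3): envelope 1 is available but not opened, probability 1/3; weight (1/3)·(1/3) = 1/9.
The weights sum to 4/9.
So P(the cheque in envelope 3 | the presenter opened envelope 2) = (1/9) / (4/9) = 1/4.

1/4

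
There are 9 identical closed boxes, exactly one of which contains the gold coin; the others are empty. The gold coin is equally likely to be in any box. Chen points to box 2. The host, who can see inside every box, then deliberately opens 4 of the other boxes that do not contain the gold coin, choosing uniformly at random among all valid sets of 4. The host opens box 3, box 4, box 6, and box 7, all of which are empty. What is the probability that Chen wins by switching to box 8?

Condition on the true location of the gold coin.
If it is in any of boxes 1, 5, 8, and 9 (prior 1/9 each): the host has 35 equally likely choices, so probability 1/35; weight (1/9)·(1/35) = 1/315 each.
If it is in box 2 (prior 1/9): the host has 70 equally likely choices, so probability 1/70; weight (1/9)·(1/70) = 1/630.
If it is in any of boxes 3, 4, 6, and 7 (prior 1/9 each): that box was opened and seen not to hold the prize — ruled out; weight (1/9)·0 = 0 each.
The weights sum to 1/70.
So P(the gold coin in box 8 | the host opened box 3, box 4, box 6, and box 7) = (1/315) / (1/70) = 2/9.

2/9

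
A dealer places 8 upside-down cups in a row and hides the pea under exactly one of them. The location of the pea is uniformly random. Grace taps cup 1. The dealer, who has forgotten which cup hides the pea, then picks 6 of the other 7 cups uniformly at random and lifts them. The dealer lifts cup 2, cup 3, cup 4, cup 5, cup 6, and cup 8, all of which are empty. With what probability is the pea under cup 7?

Because the dealer chose which cups to lift without knowing where the pea is, the choice is independent of the prize location. Learning that none of the 6 opened cups holds the pea simply rules out those 6 locations and leaves the remaining 2 cups still equally likely by symmetry.
So P(the pea under cup 7) = 1/2.

1/2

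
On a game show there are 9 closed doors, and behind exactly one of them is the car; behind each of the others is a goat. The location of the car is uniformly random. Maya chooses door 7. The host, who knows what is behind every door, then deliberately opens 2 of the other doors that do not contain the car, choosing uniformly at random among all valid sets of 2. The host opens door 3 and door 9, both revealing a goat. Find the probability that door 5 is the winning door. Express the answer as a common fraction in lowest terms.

4/27

Consider each possible location of the car in turn.
If it is behind any of doors 1, 2, 4, 5, 6, and 8 (prior 1/9 each): the host has 21 equally likely choices, so probability 1/21; weight (1/9)·(1/21) = 1/189 each.
If it is behind either of doors 3 and 9 (prior 1/9 each): that door was opened and seen not to hold the prize — ruled out; weight (1/9)·0 = 0 each.
If it is behind door 7 (prior 1/9): the host has 28 equally likely choices, so probability 1/28; weight (1/9)·(1/28) = 1/252.
The weights sum to 1/28.
So P(the car behind door 5 | the host opened door 3 and door 9) = (1/189) / (1/28) = 4/27.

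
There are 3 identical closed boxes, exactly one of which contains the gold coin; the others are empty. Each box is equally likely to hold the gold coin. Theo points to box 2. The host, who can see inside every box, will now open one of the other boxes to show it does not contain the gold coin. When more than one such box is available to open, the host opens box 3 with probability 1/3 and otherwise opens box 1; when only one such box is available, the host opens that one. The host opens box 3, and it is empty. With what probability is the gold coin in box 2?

1/4

Consider each possible location of the gold coin in turn.
If it is in box 1 (prior 1/3): only box 3 is available, probability 1; weight (1/3)·1 = 1/3.
If it is in box 2 (prior 1/3): box 3 is available, opened with probability 1/3; weight (1/3)·(1/3) = 1/9.
If it is in box 3 (prior 1/3): the host opened box 3, so this case is ruled out; weight (1/3)·0 = 0.
The weights sum to 4/9.
So P(the gold coin in box 2 | the host opened box 3) = (1/9) / (4/9) = 1/4.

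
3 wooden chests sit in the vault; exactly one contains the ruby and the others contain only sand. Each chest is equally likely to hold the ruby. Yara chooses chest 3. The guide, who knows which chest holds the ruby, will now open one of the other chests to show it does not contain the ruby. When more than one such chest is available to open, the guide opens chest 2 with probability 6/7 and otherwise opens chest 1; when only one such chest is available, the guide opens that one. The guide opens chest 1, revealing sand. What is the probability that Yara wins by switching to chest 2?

Condition on the true location of the ruby.
If it is in chest 1 (prior 1/3): the guide opened chest 1, so this case is ruled out; weight (1/3)·0 = 0.
If it is in chest 2 (prior 1/3): only chest 1 is available, probability 1; weight (1/3)·1 = 1/3.
If it is in chest 3 (prior 1/3): chest 2 is available but not opened, probability 1/7; weight (1/3)·(1/7) = 1/21.
The weights sum to 8/21.
So P(the ruby in chest 2 | the guide opened chest 1) = (1/3) / (8/21) = 7/8.

7/8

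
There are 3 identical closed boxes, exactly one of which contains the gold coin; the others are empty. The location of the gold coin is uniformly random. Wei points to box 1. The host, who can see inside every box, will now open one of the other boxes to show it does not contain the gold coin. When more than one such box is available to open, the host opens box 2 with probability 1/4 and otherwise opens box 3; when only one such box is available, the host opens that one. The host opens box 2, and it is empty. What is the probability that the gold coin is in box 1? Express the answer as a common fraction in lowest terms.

1/5

Apply Bayes' rule, conditioning on where the gold coin actually is.
If it is in box 1 (prior 1/3): box 2 is available, opened with probability 1/4; weight (1/3)·(1/4) = 1/12.
If it is in box 2 (prior 1/3): the host opened box 2, so this case is ruled out; weight (1/3)·0 = 0.
If it is in box 3 (prior 1/3): only box 2 is available, probability 1; weight (1/3)·1 = 1/3.
The weights sum to 5/12.
So P(the gold coin in box 1 | the host opened box 2) = (1/12) / (5/12) = 1/5.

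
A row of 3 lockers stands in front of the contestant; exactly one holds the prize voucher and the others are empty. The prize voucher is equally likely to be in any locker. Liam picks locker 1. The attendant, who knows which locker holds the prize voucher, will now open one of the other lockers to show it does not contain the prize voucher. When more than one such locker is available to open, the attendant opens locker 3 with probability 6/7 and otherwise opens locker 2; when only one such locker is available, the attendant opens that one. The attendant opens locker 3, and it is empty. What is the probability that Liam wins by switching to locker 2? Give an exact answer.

Apply Bayes' rule, conditioning on where the prize voucher actually is.
If it is in locker 1 (prior 1/3): locker 3 is available, opened with probability 6/7; weight (1/3)·(6/7) = 2/7.
If it is in locker 2 (prior 1/3): only locker 3 is available, probability 1; weight (1/3)·1 = 1/3.
If it is in locker 3 (prior 1/3): the attendant opened locker 3, so this case is ruled out; weight (1/3)·0 = 0.
The weights sum to 13/21.
So P(the prize voucher in locker 2 | the attendant opened locker 3) = (1/3) / (13/21) = 7/13.

7/13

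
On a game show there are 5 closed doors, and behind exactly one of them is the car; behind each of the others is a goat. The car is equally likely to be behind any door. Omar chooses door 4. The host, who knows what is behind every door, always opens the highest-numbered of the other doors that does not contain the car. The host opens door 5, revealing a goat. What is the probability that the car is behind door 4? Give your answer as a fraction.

1/4

Consider each possible location of the car in turn.
If it is behind any of doors 1, 2, 3, and 4 (prior 1/5 each): door 5 is the highest-numbered option available, probability 1; weight (1/5)·1 = 1/5 each.
If it is behind door 5 (prior 1/5): the host opened door 5, so this case is ruled out; weight (1/5)·0 = 0.
The weights sum to 4/5.
So P(the car behind door 4 | the host opened door 5) = (1/5) / (4/5) = 1/4.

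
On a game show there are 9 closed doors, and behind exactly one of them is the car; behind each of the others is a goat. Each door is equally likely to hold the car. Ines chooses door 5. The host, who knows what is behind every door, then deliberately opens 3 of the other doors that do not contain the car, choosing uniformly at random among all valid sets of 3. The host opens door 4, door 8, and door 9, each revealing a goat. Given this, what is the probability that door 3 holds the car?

8/45

Consider each possible location of the car in turn.
If it is behind any of doors 1, 2, 3, 6, and 7 (prior 1/9 each): the host has 35 equally likely choices, so probability 1/35; weight (1/9)·(1/35) = 1/315 each.
If it is behind any of doors 4, 8, and 9 (prior 1/9 each): that door was opened and seen not to hold the prize — ruled out; weight (1/9)·0 = 0 each.
If it is behind door 5 (prior 1/9): the host has 56 equally likely choices, so probability 1/56; weight (1/9)·(1/56) = 1/504.
The weights sum to 1/56.
So P(the car behind door 3 | the host opened door 4, door 8, and door 9) = (1/315) / (1/56) = 8/45.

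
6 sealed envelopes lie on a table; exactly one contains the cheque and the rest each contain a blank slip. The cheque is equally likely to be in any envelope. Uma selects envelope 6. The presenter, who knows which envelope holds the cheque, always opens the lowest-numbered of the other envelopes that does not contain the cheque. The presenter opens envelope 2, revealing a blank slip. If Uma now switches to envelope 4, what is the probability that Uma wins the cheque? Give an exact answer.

Consider each possible location of the cheque in turn.
If it is in envelope 1 (prior 1/6): envelope 2 is the lowest-numbered option available, probability 1; weight (1/6)·1 = 1/6.
If it is in envelope 2 (prior 1/6): the presenter opened envelope 2, so this case is ruled out; weight (1/6)·0 = 0.
If it is in any of envelopes 3, 4, 5, and 6 (prior 1/6 each): the presenter would have opened envelope 1 instead, probability 0; weight (1/6)·0 = 0 each.
The weights sum to 1/6.
So P(the cheque in envelope 4 | the presenter opened envelope 2) = 0 / (1/6) = 0.

0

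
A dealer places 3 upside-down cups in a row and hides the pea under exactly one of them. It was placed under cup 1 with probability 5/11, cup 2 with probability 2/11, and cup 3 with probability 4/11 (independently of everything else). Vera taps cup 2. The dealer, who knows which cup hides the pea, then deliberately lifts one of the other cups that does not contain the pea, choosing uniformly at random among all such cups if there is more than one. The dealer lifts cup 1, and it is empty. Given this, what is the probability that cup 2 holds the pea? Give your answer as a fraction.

1/5

Apply Bayes' rule, conditioning on where the pea actually is.
If it is under cup 1 (prior 5/11): the dealer opened cup 1, so this case is ruled out; weight (5/11)·0 = 0.
If it is under cup 2 (prior 2/11): the dealer has 2 equally likely choices, so probability 1/2; weight (2/11)·(1/2) = 1/11.
If it is under cup 3 (prior 4/11): the dealer has no choice, probability 1; weight (4/11)·1 = 4/11.
The weights sum to 5/11.
So P(the pea under cup 2 | the dealer opened cup 1) = (1/11) / (5/11) = 1/5.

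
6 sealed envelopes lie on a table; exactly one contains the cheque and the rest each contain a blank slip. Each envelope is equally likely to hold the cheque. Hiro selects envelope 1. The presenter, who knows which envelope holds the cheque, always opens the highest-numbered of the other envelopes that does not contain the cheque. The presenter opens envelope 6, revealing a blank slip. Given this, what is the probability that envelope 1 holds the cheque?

Apply Bayes' rule, conditioning on where the cheque actually is.
If it is in any of envelopes 1, 2, 3, 4, and 5 (prior 1/6 each): envelope 6 is the highest-numbered option available, probability 1; weight (1/6)·1 = 1/6 each.
If it is in envelope 6 (prior 1/6): the presenter opened envelope 6, so this case is ruled out; weight (1/6)·0 = 0.
The weights sum to 5/6.
So P(the cheque in envelope 1 | the presenter opened envelope 6) = (1/6) / (5/6) = 1/5.

1/5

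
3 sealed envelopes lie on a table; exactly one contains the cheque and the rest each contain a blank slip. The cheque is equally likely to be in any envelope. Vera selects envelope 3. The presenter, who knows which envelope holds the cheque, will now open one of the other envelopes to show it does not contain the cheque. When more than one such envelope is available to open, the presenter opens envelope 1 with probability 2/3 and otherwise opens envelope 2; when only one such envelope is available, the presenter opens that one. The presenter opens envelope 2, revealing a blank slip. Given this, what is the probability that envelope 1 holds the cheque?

Apply Bayes' rule, conditioning on where the cheque actually is.
If it is in envelope 1 (prior 1/3): only envelope 2 is available, probability 1; weight (1/3)·1 = 1/3.
If it is in envelope 2 (prior 1/3): the presenter opened envelope 2, so this case is ruled out; weight (1/3)·0 = 0.
If it is in envelope 3 (prior 1/3): envelope 1 is available but not opened, probability 1/3; weight (1/3)·(1/3) = 1/9.
The weights sum to 4/9.
So P(the cheque in envelope 1 | the presenter opened envelope 2) = (1/3) / (4/9) = 3/4.

3/4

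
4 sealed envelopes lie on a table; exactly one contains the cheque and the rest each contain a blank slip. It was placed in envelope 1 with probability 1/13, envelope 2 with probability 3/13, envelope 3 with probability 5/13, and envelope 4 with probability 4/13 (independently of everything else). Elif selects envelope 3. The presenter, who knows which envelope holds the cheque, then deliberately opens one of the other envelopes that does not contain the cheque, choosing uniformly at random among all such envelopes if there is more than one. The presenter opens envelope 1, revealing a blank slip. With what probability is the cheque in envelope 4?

Apply Bayes' rule, conditioning on where the cheque actually is.
If it is in envelope 1 (prior 1/13): the presenter opened envelope 1, so this case is ruled out; weight (1/13)·0 = 0.
If it is in envelope 2 (prior 3/13): the presenter has 2 equally likely choices, so probability 1/2; weight (3/13)·(1/2) = 3/26.
If it is in envelope 3 (prior 5/13): the presenter has 3 equally likely choices, so probability 1/3; weight (5/13)·(1/3) = 5/39.
If it is in envelope 4 (prior 4/13): the presenter has 2 equally likely choices, so probability 1/2; weight (4/13)·(1/2) = 2/13.
The weights sum to 31/78.
So P(the cheque in envelope 4 | the presenter opened envelope 1) = (2/13) / (31/78) = 12/31.

12/31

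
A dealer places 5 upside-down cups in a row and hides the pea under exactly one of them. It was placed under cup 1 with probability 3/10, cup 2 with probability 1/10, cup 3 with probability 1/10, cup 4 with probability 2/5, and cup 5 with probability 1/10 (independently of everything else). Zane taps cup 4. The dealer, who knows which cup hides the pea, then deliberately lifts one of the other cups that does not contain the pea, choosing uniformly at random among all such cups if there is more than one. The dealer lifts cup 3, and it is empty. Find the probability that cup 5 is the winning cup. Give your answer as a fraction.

1/8

Condition on the true location of the pea.
If it is under cup 1 (prior 3/10): the dealer has 3 equally likely choices, so probability 1/3; weight (3/10)·(1/3) = 1/10.
If it is under either of cups 2 and 5 (prior 1/10 each): the dealer has 3 equally likely choices, so probability 1/3; weight (1/10)·(1/3) = 1/30 each.
If it is under cup 3 (prior 1/10): the dealer opened cup 3, so this case is ruled out; weight (1/10)·0 = 0.
If it is under cup 4 (prior 2/5): the dealer has 4 equally likely choices, so probability 1/4; weight (2/5)·(1/4) = 1/10.
The weights sum to 4/15.
So P(the pea under cup 5 | the dealer opened cup 3) = (1/30) / (4/15) = 1/8.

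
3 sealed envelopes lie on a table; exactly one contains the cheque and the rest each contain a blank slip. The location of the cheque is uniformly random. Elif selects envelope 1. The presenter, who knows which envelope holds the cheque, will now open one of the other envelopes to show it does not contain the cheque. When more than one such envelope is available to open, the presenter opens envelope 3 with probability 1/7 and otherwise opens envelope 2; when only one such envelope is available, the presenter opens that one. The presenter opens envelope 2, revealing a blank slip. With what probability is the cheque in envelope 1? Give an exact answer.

Condition on the true location of the cheque.
If it is in envelope 1 (prior 1/3): envelope 3 is available but not opened, probability 6/7; weight (1/3)·(6/7) = 2/7.
If it is in envelope 2 (prior 1/3): the presenter opened envelope 2, so this case is ruled out; weight (1/3)·0 = 0.
If it is in envelope 3 (prior 1/3): only envelope 2 is available, probability 1; weight (1/3)·1 = 1/3.
The weights sum to 13/21.
So P(the cheque in envelope 1 | the presenter opened envelope 2) = (2/7) / (13/21) = 6/13.

6/13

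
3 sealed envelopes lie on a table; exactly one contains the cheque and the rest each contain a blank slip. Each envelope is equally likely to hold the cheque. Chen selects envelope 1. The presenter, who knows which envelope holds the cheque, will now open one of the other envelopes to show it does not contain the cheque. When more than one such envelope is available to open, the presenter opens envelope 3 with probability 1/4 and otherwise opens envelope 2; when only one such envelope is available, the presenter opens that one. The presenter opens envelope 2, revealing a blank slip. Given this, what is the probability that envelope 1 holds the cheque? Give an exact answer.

Condition on the true location of the cheque.
If it is in envelope 1 (prior 1/3): envelope 3 is available but not opened, probability 3/4; weight (1/3)·(3/4) = 1/4.
If it is in envelope 2 (prior 1/3): the presenter opened envelope 2, so this case is ruled out; weight (1/3)·0 = 0.
If it is in envelope 3 (prior 1/3): only envelope 2 is available, probability 1; weight (1/3)·1 = 1/3.
The weights sum to 7/12.
So P(the cheque in envelope 1 | the presenter opened envelope 2) = (1/4) / (7/12) = 3/7.

3/7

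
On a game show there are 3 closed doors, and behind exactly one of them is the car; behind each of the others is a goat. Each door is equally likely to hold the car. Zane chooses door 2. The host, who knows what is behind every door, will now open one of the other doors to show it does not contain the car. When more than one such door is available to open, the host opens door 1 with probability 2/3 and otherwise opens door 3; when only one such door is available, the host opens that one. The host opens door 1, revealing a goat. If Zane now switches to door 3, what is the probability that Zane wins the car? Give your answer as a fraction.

Consider each possible location of the car in turn.
If it is behind door 1 (prior 1/3): the host opened door 1, so this case is ruled out; weight (1/3)·0 = 0.
If it is behind door 2 (prior 1/3): door 1 is available, opened with probability 2/3; weight (1/3)·(2/3) = 2/9.
If it is behind door 3 (prior 1/3): only door 1 is available, probability 1; weight (1/3)·1 = 1/3.
The weights sum to 5/9.
So P(the car behind door 3 | the host opened door 1) = (1/3) / (5/9) = 3/5.

3/5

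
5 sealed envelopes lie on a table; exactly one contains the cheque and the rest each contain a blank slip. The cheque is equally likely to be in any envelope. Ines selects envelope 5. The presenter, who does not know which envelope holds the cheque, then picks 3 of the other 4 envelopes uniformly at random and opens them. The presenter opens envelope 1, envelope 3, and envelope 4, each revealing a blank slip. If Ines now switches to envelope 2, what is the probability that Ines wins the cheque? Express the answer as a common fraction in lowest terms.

Consider each possible location of the cheque in turn.
If it is in any of envelopes 1, 3, and 4 (prior 1/5 each): that envelope was opened and seen not to hold the prize — ruled out; weight (1/5)·0 = 0 each.
If it is in either of envelopes 2 and 5 (prior 1/5 each): the presenter picks exactly this set with probability 1/4 regardless, and none is the prize; weight (1/5)·(1/4) = 1/20 each.
The weights sum to 1/10.
So P(the cheque in envelope 2 | the presenter opened envelope 1, envelope 3, and envelope 4) = (1/20) / (1/10) = 1/2.

1/2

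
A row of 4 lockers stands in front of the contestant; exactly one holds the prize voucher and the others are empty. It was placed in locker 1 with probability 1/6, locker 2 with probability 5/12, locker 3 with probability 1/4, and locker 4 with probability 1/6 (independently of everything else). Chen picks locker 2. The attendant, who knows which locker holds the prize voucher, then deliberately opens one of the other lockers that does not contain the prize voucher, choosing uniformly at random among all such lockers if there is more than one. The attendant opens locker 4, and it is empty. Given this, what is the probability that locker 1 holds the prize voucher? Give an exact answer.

6/25

Consider each possible location of the prize voucher in turn.
If it is in locker 1 (prior 1/6): the attendant has 2 equally likely choices, so probability 1/2; weight (1/6)·(1/2) = 1/12.
If it is in locker 2 (prior 5/12): the attendant has 3 equally likely choices, so probability 1/3; weight (5/12)·(1/3) = 5/36.
If it is in locker 3 (prior 1/4): the attendant has 2 equally likely choices, so probability 1/2; weight (1/4)·(1/2) = 1/8.
If it is in locker 4 (prior 1/6): the attendant opened locker 4, so this case is ruled out; weight (1/6)·0 = 0.
The weights sum to 25/72.
So P(the prize voucher in locker 1 | the attendant opened locker 4) = (1/12) / (25/72) = 6/25.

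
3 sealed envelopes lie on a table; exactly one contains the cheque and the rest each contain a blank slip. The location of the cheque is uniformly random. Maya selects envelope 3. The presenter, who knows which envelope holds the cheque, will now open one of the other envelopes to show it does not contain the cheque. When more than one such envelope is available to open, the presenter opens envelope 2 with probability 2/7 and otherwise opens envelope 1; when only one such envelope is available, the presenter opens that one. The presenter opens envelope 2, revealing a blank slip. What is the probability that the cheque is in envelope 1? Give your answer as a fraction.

Consider each possible location of the cheque in turn.
If it is in envelope 1 (prior 1/3): only envelope 2 is available, probability 1; weight (1/3)·1 = 1/3.
If it is in envelope 2 (prior 1/3): the presenter opened envelope 2, so this case is ruled out; weight (1/3)·0 = 0.
If it is in envelope 3 (prior 1/3): envelope 2 is available, opened with probability 2/7; weight (1/3)·(2/7) = 2/21.
The weights sum to 3/7.
So P(the cheque in envelope 1 | the presenter opened envelope 2) = (1/3) / (3/7) = 7/9.

7/9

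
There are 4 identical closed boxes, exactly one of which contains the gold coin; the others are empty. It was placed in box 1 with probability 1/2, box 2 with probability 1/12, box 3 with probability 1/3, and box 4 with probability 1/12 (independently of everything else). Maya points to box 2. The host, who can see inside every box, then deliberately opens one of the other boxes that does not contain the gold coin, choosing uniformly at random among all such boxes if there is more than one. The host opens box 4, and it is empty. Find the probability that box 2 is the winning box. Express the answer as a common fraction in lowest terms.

Consider each possible location of the gold coin in turn.
If it is in box 1 (prior 1/2): the host has 2 equally likely choices, so probability 1/2; weight (1/2)·(1/2) = 1/4.
If it is in box 2 (prior 1/12): the host has 3 equally likely choices, so probability 1/3; weight (1/12)·(1/3) = 1/36.
If it is in box 3 (prior 1/3): the host has 2 equally likely choices, so probability 1/2; weight (1/3)·(1/2) = 1/6.
If it is in box 4 (prior 1/12): the host opened box 4, so this case is ruled out; weight (1/12)·0 = 0.
The weights sum to 4/9.
So P(the gold coin in box 2 | the host opened box 4) = (1/36) / (4/9) = 1/16.

1/16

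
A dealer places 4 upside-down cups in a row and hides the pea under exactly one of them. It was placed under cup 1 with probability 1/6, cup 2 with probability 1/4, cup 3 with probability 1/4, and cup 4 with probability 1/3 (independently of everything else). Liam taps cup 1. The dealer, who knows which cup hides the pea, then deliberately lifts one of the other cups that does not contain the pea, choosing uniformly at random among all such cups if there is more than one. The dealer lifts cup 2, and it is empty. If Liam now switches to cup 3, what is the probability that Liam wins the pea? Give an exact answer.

Apply Bayes' rule, conditioning on where the pea actually is.
If it is under cup 1 (prior 1/6): the dealer has 3 equally likely choices, so probability 1/3; weight (1/6)·(1/3) = 1/18.
If it is under cup 2 (prior 1/4): the dealer opened cup 2, so this case is ruled out; weight (1/4)·0 = 0.
If it is under cup 3 (prior 1/4): the dealer has 2 equally likely choices, so probability 1/2; weight (1/4)·(1/2) = 1/8.
If it is under cup 4 (prior 1/3): the dealer has 2 equally likely choices, so probability 1/2; weight (1/3)·(1/2) = 1/6.
The weights sum to 25/72.
So P(the pea under cup 3 | the dealer opened cup 2) = (1/8) / (25/72) = 9/25.

9/25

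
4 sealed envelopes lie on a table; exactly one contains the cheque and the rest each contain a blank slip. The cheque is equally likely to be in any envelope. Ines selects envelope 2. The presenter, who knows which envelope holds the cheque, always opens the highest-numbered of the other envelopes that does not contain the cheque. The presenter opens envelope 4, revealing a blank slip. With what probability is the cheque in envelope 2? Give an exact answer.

Apply Bayes' rule, conditioning on where the cheque actually is.
If it is in any of envelopes 1, 2, and 3 (prior 1/4 each): envelope 4 is the highest-numbered option available, probability 1; weight (1/4)·1 = 1/4 each.
If it is in envelope 4 (prior 1/4): the presenter opened envelope 4, so this case is ruled out; weight (1/4)·0 = 0.
The weights sum to 3/4.
So P(the cheque in envelope 2 | the presenter opened envelope 4) = (1/4) / (3/4) = 1/3.

1/3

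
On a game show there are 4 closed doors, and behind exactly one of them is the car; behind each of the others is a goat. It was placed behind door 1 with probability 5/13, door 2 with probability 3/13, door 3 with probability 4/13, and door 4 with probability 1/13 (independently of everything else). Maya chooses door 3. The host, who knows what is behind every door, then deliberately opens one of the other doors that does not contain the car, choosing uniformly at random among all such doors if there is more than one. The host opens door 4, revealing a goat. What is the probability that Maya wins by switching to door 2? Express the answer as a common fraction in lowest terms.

9/32

Condition on the true location of the car.
If it is behind door 1 (prior 5/13): the host has 2 equally likely choices, so probability 1/2; weight (5/13)·(1/2) = 5/26.
If it is behind door 2 (prior 3/13): the host has 2 equally likely choices, so probability 1/2; weight (3/13)·(1/2) = 3/26.
If it is behind door 3 (prior 4/13): the host has 3 equally likely choices, so probability 1/3; weight (4/13)·(1/3) = 4/39.
If it is behind door 4 (prior 1/13): the host opened door 4, so this case is ruled out; weight (1/13)·0 = 0.
The weights sum to 16/39.
So P(the car behind door 2 | the host opened door 4) = (3/26) / (16/39) = 9/32.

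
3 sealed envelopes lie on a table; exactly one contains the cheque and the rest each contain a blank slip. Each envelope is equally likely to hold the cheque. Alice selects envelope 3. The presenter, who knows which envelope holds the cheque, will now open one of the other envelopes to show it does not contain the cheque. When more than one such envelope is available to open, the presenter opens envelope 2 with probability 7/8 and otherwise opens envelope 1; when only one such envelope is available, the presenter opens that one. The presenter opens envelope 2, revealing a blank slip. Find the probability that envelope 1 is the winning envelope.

Consider each possible location of the cheque in turn.
If it is in envelope 1 (prior 1/3): only envelope 2 is available, probability 1; weight (1/3)·1 = 1/3.
If it is in envelope 2 (prior 1/3): the presenter opened envelope 2, so this case is ruled out; weight (1/3)·0 = 0.
If it is in envelope 3 (prior 1/3): envelope 2 is available, opened with probability 7/8; weight (1/3)·(7/8) = 7/24.
The weights sum to 5/8.
So P(the cheque in envelope 1 | the presenter opened envelope 2) = (1/3) / (5/8) = 8/15.

8/15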